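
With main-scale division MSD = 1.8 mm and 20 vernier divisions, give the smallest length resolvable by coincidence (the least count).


LC = MSD / n_div
= 1.8 / 20
= 0.0900

0.0900


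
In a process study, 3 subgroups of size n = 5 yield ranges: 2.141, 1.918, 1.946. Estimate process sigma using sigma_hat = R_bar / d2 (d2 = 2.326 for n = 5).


R_bar = (2.141 + 1.918 + 1.946) / 3
R_bar = 6.005 / 3 = 2.0016667
sigma_hat = R_bar / d2 = 2.0016667 / 2.326 = 0.8606

0.8606


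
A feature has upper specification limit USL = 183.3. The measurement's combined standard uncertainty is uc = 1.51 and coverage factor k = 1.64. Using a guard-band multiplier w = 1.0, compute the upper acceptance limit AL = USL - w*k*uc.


U = k * uc = 1.64 * 1.51 = 2.4764
guard band g = w * U = 1.0 * 2.4764 = 2.4764
AL = USL - g = 183.3 - 2.4764
AL = 180.8236

180.8236


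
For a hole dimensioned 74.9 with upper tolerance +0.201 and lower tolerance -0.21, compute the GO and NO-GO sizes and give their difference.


GO = nominal - lower_tol (smallest hole = maximum material condition)
GO = 74.9 - 0.21 = 74.69
NO-GO = nominal + upper_tol (largest hole = least material condition)
NO-GO = 74.9 + 0.201 = 75.101
spread = NO-GO - GO = 75.101 - 74.69 = 0.4110

0.4110


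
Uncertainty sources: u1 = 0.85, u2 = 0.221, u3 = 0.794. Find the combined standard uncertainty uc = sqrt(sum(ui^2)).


uc = sqrt(0.85^2 + 0.221^2 + 0.794^2)
uc = sqrt(1.401777)
uc = 1.1840

1.1840


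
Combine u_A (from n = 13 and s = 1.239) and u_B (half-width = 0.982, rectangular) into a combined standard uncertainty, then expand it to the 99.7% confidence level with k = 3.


u_A = s / sqrt(n) = 1.239 / sqrt(13) = 0.34363677
u_B = half_width / sqrt(3) = 0.982 / sqrt(3) = 0.56695796
uc = sqrt(u_A^2 + u_B^2) = sqrt(0.34363677^2 + 0.56695796^2) = 0.66296875
U = k * uc = 3 * 0.66296875
U = 1.9889

1.9889


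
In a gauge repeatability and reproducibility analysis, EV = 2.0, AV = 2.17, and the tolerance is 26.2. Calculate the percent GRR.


GRR = sqrt(EV^2 + AV^2) = sqrt(2.0^2 + 2.17^2) = 2.9510845
%GRR = GRR / tol * 100 = 2.9510845 / 26.2 * 100
%GRR = 11.2637

11.2637


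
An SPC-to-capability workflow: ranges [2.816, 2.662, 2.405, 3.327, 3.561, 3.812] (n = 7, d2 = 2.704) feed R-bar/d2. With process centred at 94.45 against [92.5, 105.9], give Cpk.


R_bar = (2.816 + 2.662 + 2.405 + 3.327 + 3.561 + 3.812) / 6 = 3.0971667
sigma = R_bar / d2 = 3.0971667 / 2.704 = 1.1454019
Cp = (USL - LSL)/(6*sigma) = (105.9 - 92.5)/(6*1.1454019) = 1.9498
Cpu = (105.9 - 94.45)/(3*1.1454019) = 3.3322
Cpl = (94.45 - 92.5)/(3*1.1454019) = 0.5675
Cpk = min(Cpu, Cpl) = 0.5675

0.5675


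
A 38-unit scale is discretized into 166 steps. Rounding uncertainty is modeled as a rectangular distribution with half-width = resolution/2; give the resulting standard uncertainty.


resolution = range / divisions
resolution = 38 / 166 = 0.22891566
u_res = resolution / (2*sqrt(3))
u_res = 0.22891566 / 3.4641016
u_res = 0.0661

0.0661


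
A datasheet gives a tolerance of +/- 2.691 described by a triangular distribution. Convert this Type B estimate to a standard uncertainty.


u_B = half_width / sqrt(6)
u_B = 2.691 / 2.4494897
u_B = 1.0986

1.0986


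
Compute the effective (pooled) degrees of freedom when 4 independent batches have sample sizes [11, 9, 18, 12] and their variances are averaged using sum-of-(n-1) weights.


nu = sum_i (n_i - 1)
nu = ((11 - 1) + (9 - 1) + (18 - 1) + (12 - 1))
nu = 10 + 8 + 17 + 11
nu = 46

46


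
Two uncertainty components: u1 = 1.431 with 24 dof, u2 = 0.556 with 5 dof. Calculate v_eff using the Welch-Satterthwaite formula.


uc = sqrt(u1^2 + u2^2) = sqrt(1.431^2 + 0.556^2) = 1.5352189
v_eff = uc^4 / (u1^4/v1 + u2^4/v2)
= 1.5352189^4 / (1.431^4/24 + 0.556^4/5)
= 5.5549638 / 0.19383489
v_eff = 28.6582

28.6582


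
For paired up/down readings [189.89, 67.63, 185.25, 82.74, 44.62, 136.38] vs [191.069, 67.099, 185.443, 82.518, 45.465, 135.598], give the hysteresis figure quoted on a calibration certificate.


|189.89 - 191.069| = 1.1790
|67.63 - 67.099| = 0.5310
|185.25 - 185.443| = 0.1930
|82.74 - 82.518| = 0.2220
|44.62 - 45.465| = 0.8450
|136.38 - 135.598| = 0.7820
hysteresis = max(diffs) = 1.1790

1.1790


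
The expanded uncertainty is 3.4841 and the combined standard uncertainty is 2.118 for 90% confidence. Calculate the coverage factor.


k = U / uc
k = 3.4841 / 2.118
k = 1.645

1.645


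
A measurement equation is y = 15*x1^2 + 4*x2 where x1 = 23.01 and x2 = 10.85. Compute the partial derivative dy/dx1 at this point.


y = 15*x1^2 + 4*x2
dy/dx1 = 2*15*x1
Evaluate at x1 = 23.01: c1 = 30 * 23.01
c1 = 690.3000

690.3000


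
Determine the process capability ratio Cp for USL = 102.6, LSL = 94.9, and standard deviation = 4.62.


Cp = (USL - LSL) / (6 * sigma)
= (102.6 - 94.9) / (6 * 4.62)
= 7.7000 / 27.7200
= 0.2778

0.2778


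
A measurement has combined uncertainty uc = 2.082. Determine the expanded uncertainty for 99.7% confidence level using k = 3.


U = k * uc
U = 3 * 2.082
U = 6.2460

6.2460


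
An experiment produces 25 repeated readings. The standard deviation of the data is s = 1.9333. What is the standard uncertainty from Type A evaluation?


u_A = s / sqrt(n)
u_A = 1.9333 / sqrt(25)
u_A = 1.9333 / 5
u_A = 0.3867

0.3867


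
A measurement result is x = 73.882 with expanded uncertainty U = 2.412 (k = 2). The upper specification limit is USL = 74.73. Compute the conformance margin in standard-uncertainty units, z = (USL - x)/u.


u = U / k = 2.412 / 2 = 1.206
margin = |USL - x| = |74.73 - 73.882| = 0.848
z = margin / u = 0.848 / 1.206
z = 0.7032

0.7032


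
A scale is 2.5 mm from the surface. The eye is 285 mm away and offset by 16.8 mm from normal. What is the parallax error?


error = h * offset / d
= 2.5 * 16.8 / 285
= 0.1474

0.1474


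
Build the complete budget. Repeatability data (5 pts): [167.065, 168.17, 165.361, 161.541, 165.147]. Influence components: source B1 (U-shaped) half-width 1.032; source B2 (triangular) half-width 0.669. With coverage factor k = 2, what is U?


mean = (167.065 + 168.17 + 165.361 + 161.541 + 165.147) / 5 = 165.4568
s = sqrt(sum((x - mean)^2)/(n-1)) = 2.5192462
u_A = s / sqrt(n) = 2.5192462 / sqrt(5) = 1.1266412
u_B1 = 1.032 / sqrt(2) = 0.7297342
u_B2 = 0.669 / sqrt(6) = 0.27311811
uc = sqrt(1.1266412^2 + 0.7297342^2 + 0.27311811^2) = 1.369827
U = k * uc = 2 * 1.369827
U = 2.7397

2.7397


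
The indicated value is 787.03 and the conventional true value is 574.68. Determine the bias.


Systematic error = measured - true
= 787.03 - 574.68
= 212.3500

212.3500


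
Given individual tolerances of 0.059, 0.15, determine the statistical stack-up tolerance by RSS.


RSS = sqrt(0.059^2 + 0.15^2)
= sqrt(0.025981)
= 0.1612

0.1612


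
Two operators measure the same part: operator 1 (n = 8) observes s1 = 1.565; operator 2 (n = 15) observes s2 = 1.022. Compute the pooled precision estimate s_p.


s_p = sqrt(((n1-1)*s1^2 + (n2-1)*s2^2) / (n1+n2-2))
numerator = (8-1)*1.565^2 + (15-1)*1.022^2 = 17.144575 + 14.622776 = 31.767351
denominator = 8 + 15 - 2 = 21
s_p^2 = 31.767351 / 21 = 1.512731
s_p = sqrt(1.512731) = 1.2299

1.2299


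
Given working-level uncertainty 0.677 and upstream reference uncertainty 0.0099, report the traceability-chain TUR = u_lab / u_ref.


TUR = u_lab / u_ref
= 0.677 / 0.0099
= 68.3838

68.3838


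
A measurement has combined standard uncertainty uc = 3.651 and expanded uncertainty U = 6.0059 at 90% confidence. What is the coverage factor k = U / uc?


k = U / uc
k = 6.0059 / 3.651
k = 1.645

1.645


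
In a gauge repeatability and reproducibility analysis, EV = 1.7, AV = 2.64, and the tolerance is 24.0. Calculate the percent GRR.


GRR = sqrt(EV^2 + AV^2) = sqrt(1.7^2 + 2.64^2) = 3.14
%GRR = GRR / tol * 100 = 3.14 / 24.0 * 100
%GRR = 13.0833

13.0833


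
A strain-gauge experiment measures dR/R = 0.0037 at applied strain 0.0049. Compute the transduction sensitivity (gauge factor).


GF = (dR/R) / epsilon
= 0.0037 / 0.0049
= 0.7551

0.7551


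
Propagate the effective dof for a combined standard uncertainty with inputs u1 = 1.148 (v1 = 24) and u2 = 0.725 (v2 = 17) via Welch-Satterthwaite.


uc = sqrt(u1^2 + u2^2) = sqrt(1.148^2 + 0.725^2) = 1.3577662
v_eff = uc^4 / (u1^4/v1 + u2^4/v2)
= 1.3577662^4 / (1.148^4/24 + 0.725^4/17)
= 3.3985994 / 0.088621484
v_eff = 38.3496

38.3496


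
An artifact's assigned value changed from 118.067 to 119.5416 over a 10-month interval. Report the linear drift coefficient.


rate = (v2 - v1) / months
= (119.5416 - 118.067) / 10
= 1.4746 / 10
= 0.1475

0.1475


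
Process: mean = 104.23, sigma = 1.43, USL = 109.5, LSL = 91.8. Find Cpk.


Cpu = (USL - mean) / (3*sigma) = (109.5 - 104.23) / (3*1.43) = 1.2284
Cpl = (mean - LSL) / (3*sigma) = (104.23 - 91.8) / (3*1.43) = 2.8974
Cpk = min(Cpu, Cpl) = 1.2284

1.2284


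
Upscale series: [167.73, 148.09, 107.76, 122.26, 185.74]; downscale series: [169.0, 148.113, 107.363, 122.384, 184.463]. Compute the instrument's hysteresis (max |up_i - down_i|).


|167.73 - 169.0| = 1.2700
|148.09 - 148.113| = 0.0230
|107.76 - 107.363| = 0.3970
|122.26 - 122.384| = 0.1240
|185.74 - 184.463| = 1.2770
hysteresis = max(diffs) = 1.2770

1.2770


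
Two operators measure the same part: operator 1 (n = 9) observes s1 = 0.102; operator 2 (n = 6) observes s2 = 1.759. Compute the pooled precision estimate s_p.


s_p = sqrt(((n1-1)*s1^2 + (n2-1)*s2^2) / (n1+n2-2))
numerator = (9-1)*0.102^2 + (6-1)*1.759^2 = 0.083232 + 15.470405 = 15.553637
denominator = 9 + 6 - 2 = 13
s_p^2 = 15.553637 / 13 = 1.1964336
s_p = sqrt(1.1964336) = 1.0938

1.0938


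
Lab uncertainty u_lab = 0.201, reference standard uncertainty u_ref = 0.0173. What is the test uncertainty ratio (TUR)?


TUR = u_lab / u_ref
= 0.201 / 0.0173
= 11.6185

11.6185


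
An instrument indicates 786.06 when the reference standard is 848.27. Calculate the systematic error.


Systematic error = measured - true
= 786.06 - 848.27
= -62.2100

-62.2100


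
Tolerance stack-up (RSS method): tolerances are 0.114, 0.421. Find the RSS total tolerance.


RSS = sqrt(0.114^2 + 0.421^2)
= sqrt(0.190237)
= 0.4362

0.4362


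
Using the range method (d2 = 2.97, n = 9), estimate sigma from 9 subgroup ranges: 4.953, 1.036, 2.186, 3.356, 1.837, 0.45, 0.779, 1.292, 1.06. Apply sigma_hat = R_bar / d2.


R_bar = (4.953 + 1.036 + 2.186 + 3.356 + 1.837 + 0.45 + 0.779 + 1.292 + 1.06) / 9
R_bar = 16.949 / 9 = 1.8832222
sigma_hat = R_bar / d2 = 1.8832222 / 2.97 = 0.6341

0.6341


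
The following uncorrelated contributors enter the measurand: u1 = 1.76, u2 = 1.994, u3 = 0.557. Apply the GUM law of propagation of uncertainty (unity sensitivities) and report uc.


uc = sqrt(1.76^2 + 1.994^2 + 0.557^2)
uc = sqrt(7.383885)
uc = 2.7173

2.7173


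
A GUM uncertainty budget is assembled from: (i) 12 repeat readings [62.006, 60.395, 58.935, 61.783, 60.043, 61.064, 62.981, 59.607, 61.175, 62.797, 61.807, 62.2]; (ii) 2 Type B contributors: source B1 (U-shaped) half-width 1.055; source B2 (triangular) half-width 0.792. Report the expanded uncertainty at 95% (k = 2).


mean = (62.006 + 60.395 + 58.935 + 61.783 + 60.043 + 61.064 + 62.981 + 59.607 + 61.175 + 62.797 + 61.807 + 62.2) / 12 = 61.23275
s = sqrt(sum((x - mean)^2)/(n-1)) = 1.2699729
u_A = s / sqrt(n) = 1.2699729 / sqrt(12) = 0.3666096
u_B1 = 1.055 / sqrt(2) = 0.74599765
u_B2 = 0.792 / sqrt(6) = 0.32333265
uc = sqrt(0.3666096^2 + 0.74599765^2 + 0.32333265^2) = 0.89188514
U = k * uc = 2 * 0.89188514
U = 1.7838

1.7838


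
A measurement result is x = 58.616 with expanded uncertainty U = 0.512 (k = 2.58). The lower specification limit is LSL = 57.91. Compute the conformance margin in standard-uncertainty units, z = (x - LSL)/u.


u = U / k = 0.512 / 2.58 = 0.19844961
margin = |LSL - x| = |57.91 - 58.616| = 0.706
z = margin / u = 0.706 / 0.19844961
z = 3.5576

3.5576


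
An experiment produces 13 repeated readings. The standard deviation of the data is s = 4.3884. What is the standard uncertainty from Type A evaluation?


u_A = s / sqrt(n)
u_A = 4.3884 / sqrt(13)
u_A = 4.3884 / 3.6055513
u_A = 1.2171

1.2171


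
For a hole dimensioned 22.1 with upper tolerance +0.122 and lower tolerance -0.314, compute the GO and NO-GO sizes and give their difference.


GO = nominal - lower_tol (smallest hole = maximum material condition)
GO = 22.1 - 0.314 = 21.786
NO-GO = nominal + upper_tol (largest hole = least material condition)
NO-GO = 22.1 + 0.122 = 22.222
spread = NO-GO - GO = 22.222 - 21.786 = 0.4360

0.4360


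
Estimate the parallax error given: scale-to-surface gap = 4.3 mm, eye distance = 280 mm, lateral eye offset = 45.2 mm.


error = h * offset / d
= 4.3 * 45.2 / 280
= 0.6941

0.6941


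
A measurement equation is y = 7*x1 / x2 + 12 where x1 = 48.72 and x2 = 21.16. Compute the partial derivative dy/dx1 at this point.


y = 7*x1 / x2 + 12
dy/dx1 = 7/x2
Evaluate at x2 = 21.16: c1 = 7 / 21.16
c1 = 0.3308

0.3308


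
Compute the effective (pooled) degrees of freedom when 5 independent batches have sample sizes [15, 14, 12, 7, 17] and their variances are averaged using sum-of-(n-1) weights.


nu = sum_i (n_i - 1)
nu = ((15 - 1) + (14 - 1) + (12 - 1) + (7 - 1) + (17 - 1))
nu = 14 + 13 + 11 + 6 + 16
nu = 60

60


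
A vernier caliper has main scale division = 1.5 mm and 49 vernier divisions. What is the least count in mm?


LC = MSD / n_div
= 1.5 / 49
= 0.0306

0.0306


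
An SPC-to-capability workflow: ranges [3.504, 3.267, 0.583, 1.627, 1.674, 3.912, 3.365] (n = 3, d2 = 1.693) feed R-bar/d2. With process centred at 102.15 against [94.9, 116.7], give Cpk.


R_bar = (3.504 + 3.267 + 0.583 + 1.627 + 1.674 + 3.912 + 3.365) / 7 = 2.5617143
sigma = R_bar / d2 = 2.5617143 / 1.693 = 1.5131213
Cp = (USL - LSL)/(6*sigma) = (116.7 - 94.9)/(6*1.5131213) = 2.4012
Cpu = (116.7 - 102.15)/(3*1.5131213) = 3.2053
Cpl = (102.15 - 94.9)/(3*1.5131213) = 1.5971
Cpk = min(Cpu, Cpl) = 1.5971

1.5971


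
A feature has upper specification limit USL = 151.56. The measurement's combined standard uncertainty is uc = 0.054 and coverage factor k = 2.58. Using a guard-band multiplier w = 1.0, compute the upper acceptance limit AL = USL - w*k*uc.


U = k * uc = 2.58 * 0.054 = 0.13932
guard band g = w * U = 1.0 * 0.13932 = 0.13932
AL = USL - g = 151.56 - 0.13932
AL = 151.4207

151.4207


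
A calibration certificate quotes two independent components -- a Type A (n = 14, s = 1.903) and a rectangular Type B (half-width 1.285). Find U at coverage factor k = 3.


u_A = s / sqrt(n) = 1.903 / sqrt(14) = 0.50859814
u_B = half_width / sqrt(3) = 1.285 / sqrt(3) = 0.7418951
uc = sqrt(u_A^2 + u_B^2) = sqrt(0.50859814^2 + 0.7418951^2) = 0.89948897
U = k * uc = 3 * 0.89948897
U = 2.6985

2.6985


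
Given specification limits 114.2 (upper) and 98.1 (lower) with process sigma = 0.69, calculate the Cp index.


Cp = (USL - LSL) / (6 * sigma)
= (114.2 - 98.1) / (6 * 0.69)
= 16.1000 / 4.1400
= 3.8889

3.8889


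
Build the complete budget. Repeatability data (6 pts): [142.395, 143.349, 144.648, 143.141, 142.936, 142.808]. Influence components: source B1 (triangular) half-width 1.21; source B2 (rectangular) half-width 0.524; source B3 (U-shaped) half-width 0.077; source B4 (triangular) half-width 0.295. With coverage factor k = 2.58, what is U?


mean = (142.395 + 143.349 + 144.648 + 143.141 + 142.936 + 142.808) / 6 = 143.2128333
s = sqrt(sum((x - mean)^2)/(n-1)) = 0.77366438
u_A = s / sqrt(n) = 0.77366438 / sqrt(6) = 0.31584716
u_B1 = 1.21 / sqrt(6) = 0.49398043
u_B2 = 0.524 / sqrt(3) = 0.30253154
u_B3 = 0.077 / sqrt(2) = 0.054447222
u_B4 = 0.295 / sqrt(6) = 0.12043325
uc = sqrt(0.31584716^2 + 0.49398043^2 + 0.30253154^2 + 0.054447222^2 + 0.12043325^2) = 0.67288193
U = k * uc = 2.58 * 0.67288193
U = 1.7360

1.7360


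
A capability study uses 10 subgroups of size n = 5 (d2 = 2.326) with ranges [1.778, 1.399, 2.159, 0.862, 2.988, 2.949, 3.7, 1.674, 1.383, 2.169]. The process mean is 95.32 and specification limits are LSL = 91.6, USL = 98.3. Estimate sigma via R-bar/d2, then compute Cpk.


R_bar = (1.778 + 1.399 + 2.159 + 0.862 + 2.988 + 2.949 + 3.7 + 1.674 + 1.383 + 2.169) / 10 = 2.1061
sigma = R_bar / d2 = 2.1061 / 2.326 = 0.90546002
Cp = (USL - LSL)/(6*sigma) = (98.3 - 91.6)/(6*0.90546002) = 1.2333
Cpu = (98.3 - 95.32)/(3*0.90546002) = 1.0970
Cpl = (95.32 - 91.6)/(3*0.90546002) = 1.3695
Cpk = min(Cpu, Cpl) = 1.0970

1.0970


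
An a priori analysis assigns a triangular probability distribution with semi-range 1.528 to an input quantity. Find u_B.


u_B = half_width / sqrt(6)
u_B = 1.528 / 2.4494897
u_B = 0.6238

0.6238


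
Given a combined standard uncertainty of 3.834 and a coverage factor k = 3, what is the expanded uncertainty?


U = k * uc
U = 3 * 3.834
U = 11.5020

11.5020


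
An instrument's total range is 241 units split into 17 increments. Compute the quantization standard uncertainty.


resolution = range / divisions
resolution = 241 / 17 = 14.176471
u_res = resolution / (2*sqrt(3))
u_res = 14.176471 / 3.4641016
u_res = 4.0924

4.0924


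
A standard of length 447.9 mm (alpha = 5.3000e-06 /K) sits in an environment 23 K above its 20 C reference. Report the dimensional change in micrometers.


dL = L * alpha * dT
= 447.9 * 5.3000e-06 * 23
= 0.0545990 mm
dL_um = 0.0545990 * 1000 = 54.5990 um

54.5990


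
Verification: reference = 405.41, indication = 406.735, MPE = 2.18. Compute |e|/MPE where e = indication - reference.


e = indication - reference = 406.735 - 405.41 = 1.3250
|e| = 1.3250
ratio = |e| / MPE = 1.3250 / 2.18
ratio = 0.6078

0.6078


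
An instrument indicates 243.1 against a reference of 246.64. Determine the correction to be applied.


Correction = standard - reading
= 246.64 - 243.1
= 3.5400

3.5400


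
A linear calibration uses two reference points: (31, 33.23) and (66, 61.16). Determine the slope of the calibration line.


slope = (y2 - y1) / (x2 - x1)
= (61.16 - 33.23) / (66 - 31)
= 27.9300 / 35
= 0.7980

0.7980


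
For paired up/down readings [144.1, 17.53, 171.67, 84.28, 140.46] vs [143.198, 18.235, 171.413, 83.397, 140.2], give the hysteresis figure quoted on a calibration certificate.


|144.1 - 143.198| = 0.9020
|17.53 - 18.235| = 0.7050
|171.67 - 171.413| = 0.2570
|84.28 - 83.397| = 0.8830
|140.46 - 140.2| = 0.2600
hysteresis = max(diffs) = 0.9020

0.9020


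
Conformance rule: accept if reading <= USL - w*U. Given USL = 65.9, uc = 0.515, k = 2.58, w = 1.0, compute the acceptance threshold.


U = k * uc = 2.58 * 0.515 = 1.3287
guard band g = w * U = 1.0 * 1.3287 = 1.3287
AL = USL - g = 65.9 - 1.3287
AL = 64.5713

64.5713


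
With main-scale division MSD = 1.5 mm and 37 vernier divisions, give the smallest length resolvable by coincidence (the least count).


LC = MSD / n_div
= 1.5 / 37
= 0.0405

0.0405


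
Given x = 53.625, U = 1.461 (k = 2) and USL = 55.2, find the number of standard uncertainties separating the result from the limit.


u = U / k = 1.461 / 2 = 0.7305
margin = |USL - x| = |55.2 - 53.625| = 1.575
z = margin / u = 1.575 / 0.7305
z = 2.1561

2.1561


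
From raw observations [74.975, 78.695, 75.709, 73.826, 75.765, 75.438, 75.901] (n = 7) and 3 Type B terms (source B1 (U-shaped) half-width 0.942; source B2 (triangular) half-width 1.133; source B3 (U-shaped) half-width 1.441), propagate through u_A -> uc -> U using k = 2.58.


mean = (74.975 + 78.695 + 75.709 + 73.826 + 75.765 + 75.438 + 75.901) / 7 = 75.75842857
s = sqrt(sum((x - mean)^2)/(n-1)) = 1.4774403
u_A = s / sqrt(n) = 1.4774403 / sqrt(7) = 0.55841994
u_B1 = 0.942 / sqrt(2) = 0.66609459
u_B2 = 1.133 / sqrt(6) = 0.46254531
u_B3 = 1.441 / sqrt(2) = 1.0189409
uc = sqrt(0.55841994^2 + 0.66609459^2 + 0.46254531^2 + 1.0189409^2) = 1.4169346
U = k * uc = 2.58 * 1.4169346
U = 3.6557

3.6557


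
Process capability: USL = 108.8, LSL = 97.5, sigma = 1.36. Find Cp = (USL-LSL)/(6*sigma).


Cp = (USL - LSL) / (6 * sigma)
= (108.8 - 97.5) / (6 * 1.36)
= 11.3000 / 8.1600
= 1.3848

1.3848


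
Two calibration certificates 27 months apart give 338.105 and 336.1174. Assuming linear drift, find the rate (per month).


rate = (v2 - v1) / months
= (336.1174 - 338.105) / 27
= -1.9876 / 27
= -0.0736

-0.0736


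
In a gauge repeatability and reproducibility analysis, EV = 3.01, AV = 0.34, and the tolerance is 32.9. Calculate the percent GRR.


GRR = sqrt(EV^2 + AV^2) = sqrt(3.01^2 + 0.34^2) = 3.0291418
%GRR = GRR / tol * 100 = 3.0291418 / 32.9 * 100
%GRR = 9.2071

9.2071


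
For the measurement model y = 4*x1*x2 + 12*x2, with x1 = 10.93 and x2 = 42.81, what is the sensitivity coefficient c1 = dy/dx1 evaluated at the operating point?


y = 4*x1*x2 + 12*x2
dy/dx1 = 4*x2
Evaluate at x2 = 42.81: c1 = 4 * 42.81
c1 = 171.2400

171.2400


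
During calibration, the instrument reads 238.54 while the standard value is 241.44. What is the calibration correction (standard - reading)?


Correction = standard - reading
= 241.44 - 238.54
= 2.9000

2.9000


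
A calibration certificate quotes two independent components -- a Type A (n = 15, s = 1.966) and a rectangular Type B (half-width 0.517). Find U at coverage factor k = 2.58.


u_A = s / sqrt(n) = 1.966 / sqrt(15) = 0.50761902
u_B = half_width / sqrt(3) = 0.517 / sqrt(3) = 0.29849009
uc = sqrt(u_A^2 + u_B^2) = sqrt(0.50761902^2 + 0.29849009^2) = 0.58887469
U = k * uc = 2.58 * 0.58887469
U = 1.5193

1.5193


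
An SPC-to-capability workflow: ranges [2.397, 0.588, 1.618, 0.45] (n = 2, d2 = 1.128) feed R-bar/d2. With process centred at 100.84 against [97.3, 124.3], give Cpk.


R_bar = (2.397 + 0.588 + 1.618 + 0.45) / 4 = 1.26325
sigma = R_bar / d2 = 1.26325 / 1.128 = 1.1199025
Cp = (USL - LSL)/(6*sigma) = (124.3 - 97.3)/(6*1.1199025) = 4.0182
Cpu = (124.3 - 100.84)/(3*1.1199025) = 6.9828
Cpl = (100.84 - 97.3)/(3*1.1199025) = 1.0537
Cpk = min(Cpu, Cpl) = 1.0537

1.0537


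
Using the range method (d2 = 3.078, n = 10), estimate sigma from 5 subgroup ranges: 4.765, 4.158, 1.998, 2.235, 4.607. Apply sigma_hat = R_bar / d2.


R_bar = (4.765 + 4.158 + 1.998 + 2.235 + 4.607) / 5
R_bar = 17.763 / 5 = 3.5526
sigma_hat = R_bar / d2 = 3.5526 / 3.078 = 1.1542

1.1542


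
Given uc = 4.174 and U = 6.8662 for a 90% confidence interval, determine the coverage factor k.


k = U / uc
k = 6.8662 / 4.174
k = 1.645

1.645


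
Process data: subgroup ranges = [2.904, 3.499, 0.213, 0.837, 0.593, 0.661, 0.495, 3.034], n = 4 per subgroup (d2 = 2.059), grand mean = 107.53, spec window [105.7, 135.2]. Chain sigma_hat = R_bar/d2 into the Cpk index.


R_bar = (2.904 + 3.499 + 0.213 + 0.837 + 0.593 + 0.661 + 0.495 + 3.034) / 8 = 1.5295
sigma = R_bar / d2 = 1.5295 / 2.059 = 0.74283633
Cp = (USL - LSL)/(6*sigma) = (135.2 - 105.7)/(6*0.74283633) = 6.6188
Cpu = (135.2 - 107.53)/(3*0.74283633) = 12.4164
Cpl = (107.53 - 105.7)/(3*0.74283633) = 0.8212
Cpk = min(Cpu, Cpl) = 0.8212

0.8212


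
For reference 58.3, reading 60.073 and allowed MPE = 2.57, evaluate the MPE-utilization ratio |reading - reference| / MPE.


e = indication - reference = 60.073 - 58.3 = 1.7730
|e| = 1.7730
ratio = |e| / MPE = 1.7730 / 2.57
ratio = 0.6899

0.6899


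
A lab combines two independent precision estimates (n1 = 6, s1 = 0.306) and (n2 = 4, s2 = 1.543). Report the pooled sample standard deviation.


s_p = sqrt(((n1-1)*s1^2 + (n2-1)*s2^2) / (n1+n2-2))
numerator = (6-1)*0.306^2 + (4-1)*1.543^2 = 0.46818 + 7.142547 = 7.610727
denominator = 6 + 4 - 2 = 8
s_p^2 = 7.610727 / 8 = 0.95134087
s_p = sqrt(0.95134087) = 0.9754

0.9754


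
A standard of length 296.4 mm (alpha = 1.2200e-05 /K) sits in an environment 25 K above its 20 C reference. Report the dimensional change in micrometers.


dL = L * alpha * dT
= 296.4 * 1.2200e-05 * 25
= 0.0904020 mm
dL_um = 0.0904020 * 1000 = 90.4020 um

90.4020


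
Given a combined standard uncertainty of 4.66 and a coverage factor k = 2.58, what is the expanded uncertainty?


U = k * uc
U = 2.58 * 4.66
U = 12.0228

12.0228


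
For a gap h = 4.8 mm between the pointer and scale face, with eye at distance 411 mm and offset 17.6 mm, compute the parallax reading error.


error = h * offset / d
= 4.8 * 17.6 / 411
= 0.2055

0.2055


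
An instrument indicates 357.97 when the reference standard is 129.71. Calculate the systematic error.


Systematic error = measured - true
= 357.97 - 129.71
= 228.2600

228.2600


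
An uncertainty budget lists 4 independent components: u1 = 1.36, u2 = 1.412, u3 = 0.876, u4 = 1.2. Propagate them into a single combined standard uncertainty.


uc = sqrt(1.36^2 + 1.412^2 + 0.876^2 + 1.2^2)
uc = sqrt(6.05072)
uc = 2.4598

2.4598


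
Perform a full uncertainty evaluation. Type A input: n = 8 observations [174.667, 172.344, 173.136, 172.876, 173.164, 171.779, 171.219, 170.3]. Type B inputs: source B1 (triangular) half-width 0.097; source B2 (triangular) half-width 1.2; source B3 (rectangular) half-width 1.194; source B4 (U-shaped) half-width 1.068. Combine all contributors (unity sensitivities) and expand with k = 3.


mean = (174.667 + 172.344 + 173.136 + 172.876 + 173.164 + 171.779 + 171.219 + 170.3) / 8 = 172.435625
s = sqrt(sum((x - mean)^2)/(n-1)) = 1.3456088
u_A = s / sqrt(n) = 1.3456088 / sqrt(8) = 0.47574455
u_B1 = 0.097 / sqrt(6) = 0.039600084
u_B2 = 1.2 / sqrt(6) = 0.48989795
u_B3 = 1.194 / sqrt(3) = 0.68935622
u_B4 = 1.068 / sqrt(2) = 0.75519004
uc = sqrt(0.47574455^2 + 0.039600084^2 + 0.48989795^2 + 0.68935622^2 + 0.75519004^2) = 1.2302134
U = k * uc = 3 * 1.2302134
U = 3.6906

3.6906


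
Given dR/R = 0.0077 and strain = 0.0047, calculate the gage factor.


GF = (dR/R) / epsilon
= 0.0077 / 0.0047
= 1.6383

1.6383


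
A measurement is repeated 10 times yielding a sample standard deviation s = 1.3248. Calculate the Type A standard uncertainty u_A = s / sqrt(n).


u_A = s / sqrt(n)
u_A = 1.3248 / sqrt(10)
u_A = 1.3248 / 3.1622777
u_A = 0.4189

0.4189


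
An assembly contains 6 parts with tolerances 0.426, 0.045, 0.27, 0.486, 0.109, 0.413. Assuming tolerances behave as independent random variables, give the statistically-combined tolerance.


RSS = sqrt(0.426^2 + 0.045^2 + 0.27^2 + 0.486^2 + 0.109^2 + 0.413^2)
= sqrt(0.675047)
= 0.8216

0.8216


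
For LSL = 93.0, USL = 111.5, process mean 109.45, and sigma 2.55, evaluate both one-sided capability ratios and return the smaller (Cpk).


Cpu = (USL - mean) / (3*sigma) = (111.5 - 109.45) / (3*2.55) = 0.2680
Cpl = (mean - LSL) / (3*sigma) = (109.45 - 93.0) / (3*2.55) = 2.1503
Cpk = min(Cpu, Cpl) = 0.2680

0.2680


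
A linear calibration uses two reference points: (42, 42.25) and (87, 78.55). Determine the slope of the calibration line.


slope = (y2 - y1) / (x2 - x1)
= (78.55 - 42.25) / (87 - 42)
= 36.3000 / 45
= 0.8067

0.8067


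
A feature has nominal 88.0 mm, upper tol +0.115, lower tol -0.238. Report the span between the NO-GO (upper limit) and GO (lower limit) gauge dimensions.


GO = nominal - lower_tol (smallest hole = maximum material condition)
GO = 88.0 - 0.238 = 87.762
NO-GO = nominal + upper_tol (largest hole = least material condition)
NO-GO = 88.0 + 0.115 = 88.115
spread = NO-GO - GO = 88.115 - 87.762 = 0.3530

0.3530


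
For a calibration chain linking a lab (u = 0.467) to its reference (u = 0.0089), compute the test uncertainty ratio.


TUR = u_lab / u_ref
= 0.467 / 0.0089
= 52.4719

52.4719


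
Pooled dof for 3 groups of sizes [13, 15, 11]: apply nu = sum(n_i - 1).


nu = sum_i (n_i - 1)
nu = ((13 - 1) + (15 - 1) + (11 - 1))
nu = 12 + 14 + 10
nu = 36

36


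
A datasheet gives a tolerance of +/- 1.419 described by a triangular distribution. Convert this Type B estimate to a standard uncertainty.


u_B = half_width / sqrt(6)
u_B = 1.419 / 2.4494897
u_B = 0.5793

0.5793


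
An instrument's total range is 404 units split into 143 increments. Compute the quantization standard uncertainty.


resolution = range / divisions
resolution = 404 / 143 = 2.8251748
u_res = resolution / (2*sqrt(3))
u_res = 2.8251748 / 3.4641016
u_res = 0.8156

0.8156


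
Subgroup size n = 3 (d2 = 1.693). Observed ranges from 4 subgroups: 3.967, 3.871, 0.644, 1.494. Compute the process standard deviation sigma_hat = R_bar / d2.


R_bar = (3.967 + 3.871 + 0.644 + 1.494) / 4
R_bar = 9.976 / 4 = 2.494
sigma_hat = R_bar / d2 = 2.494 / 1.693 = 1.4731

1.4731


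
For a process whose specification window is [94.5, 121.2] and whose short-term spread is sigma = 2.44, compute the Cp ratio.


Cp = (USL - LSL) / (6 * sigma)
= (121.2 - 94.5) / (6 * 2.44)
= 26.7000 / 14.6400
= 1.8238

1.8238


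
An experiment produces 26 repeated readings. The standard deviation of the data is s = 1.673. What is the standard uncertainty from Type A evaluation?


u_A = s / sqrt(n)
u_A = 1.673 / sqrt(26)
u_A = 1.673 / 5.0990195
u_A = 0.3281

0.3281


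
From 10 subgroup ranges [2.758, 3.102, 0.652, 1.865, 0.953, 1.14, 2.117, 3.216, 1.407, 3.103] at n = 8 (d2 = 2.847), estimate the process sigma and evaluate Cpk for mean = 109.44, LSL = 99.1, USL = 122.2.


R_bar = (2.758 + 3.102 + 0.652 + 1.865 + 0.953 + 1.14 + 2.117 + 3.216 + 1.407 + 3.103) / 10 = 2.0313
sigma = R_bar / d2 = 2.0313 / 2.847 = 0.71348788
Cp = (USL - LSL)/(6*sigma) = (122.2 - 99.1)/(6*0.71348788) = 5.3960
Cpu = (122.2 - 109.44)/(3*0.71348788) = 5.9613
Cpl = (109.44 - 99.1)/(3*0.71348788) = 4.8307
Cpk = min(Cpu, Cpl) = 4.8307

4.8307


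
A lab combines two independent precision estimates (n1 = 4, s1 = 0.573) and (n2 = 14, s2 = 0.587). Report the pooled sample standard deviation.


s_p = sqrt(((n1-1)*s1^2 + (n2-1)*s2^2) / (n1+n2-2))
numerator = (4-1)*0.573^2 + (14-1)*0.587^2 = 0.984987 + 4.479397 = 5.464384
denominator = 4 + 14 - 2 = 16
s_p^2 = 5.464384 / 16 = 0.341524
s_p = sqrt(0.341524) = 0.5844

0.5844


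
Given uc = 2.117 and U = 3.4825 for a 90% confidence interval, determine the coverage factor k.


k = U / uc
k = 3.4825 / 2.117
k = 1.645

1.645


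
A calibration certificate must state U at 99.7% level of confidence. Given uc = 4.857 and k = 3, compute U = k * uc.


U = k * uc
U = 3 * 4.857
U = 14.5710

14.5710


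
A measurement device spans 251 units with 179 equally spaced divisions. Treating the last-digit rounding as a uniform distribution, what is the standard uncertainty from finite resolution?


resolution = range / divisions
resolution = 251 / 179 = 1.4022346
u_res = resolution / (2*sqrt(3))
u_res = 1.4022346 / 3.4641016
u_res = 0.4048

0.4048


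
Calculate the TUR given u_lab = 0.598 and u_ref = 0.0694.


TUR = u_lab / u_ref
= 0.598 / 0.0694
= 8.6167

8.6167


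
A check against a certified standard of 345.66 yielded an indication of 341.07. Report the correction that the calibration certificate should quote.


Correction = standard - reading
= 345.66 - 341.07
= 4.5900

4.5900


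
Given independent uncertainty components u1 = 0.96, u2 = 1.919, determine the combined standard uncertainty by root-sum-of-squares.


uc = sqrt(0.96^2 + 1.919^2)
uc = sqrt(4.604161)
uc = 2.1457

2.1457


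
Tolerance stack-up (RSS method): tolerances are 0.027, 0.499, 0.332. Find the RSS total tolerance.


RSS = sqrt(0.027^2 + 0.499^2 + 0.332^2)
= sqrt(0.359954)
= 0.6000

0.6000


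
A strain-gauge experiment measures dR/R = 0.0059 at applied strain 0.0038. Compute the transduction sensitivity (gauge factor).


GF = (dR/R) / epsilon
= 0.0059 / 0.0038
= 1.5526

1.5526


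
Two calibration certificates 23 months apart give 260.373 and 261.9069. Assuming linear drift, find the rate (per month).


rate = (v2 - v1) / months
= (261.9069 - 260.373) / 23
= 1.5339 / 23
= 0.0667

0.0667


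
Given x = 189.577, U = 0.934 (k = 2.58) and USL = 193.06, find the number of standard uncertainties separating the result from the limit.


u = U / k = 0.934 / 2.58 = 0.3620155
margin = |USL - x| = |193.06 - 189.577| = 3.483
z = margin / u = 3.483 / 0.3620155
z = 9.6211

9.6211


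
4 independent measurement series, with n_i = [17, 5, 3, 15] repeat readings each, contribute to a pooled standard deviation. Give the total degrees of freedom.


nu = sum_i (n_i - 1)
nu = ((17 - 1) + (5 - 1) + (3 - 1) + (15 - 1))
nu = 16 + 4 + 2 + 14
nu = 36

36


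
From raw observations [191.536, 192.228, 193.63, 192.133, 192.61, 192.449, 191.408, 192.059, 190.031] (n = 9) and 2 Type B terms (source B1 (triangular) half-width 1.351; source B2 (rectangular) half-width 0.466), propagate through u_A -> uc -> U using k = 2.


mean = (191.536 + 192.228 + 193.63 + 192.133 + 192.61 + 192.449 + 191.408 + 192.059 + 190.031) / 9 = 192.0093333
s = sqrt(sum((x - mean)^2)/(n-1)) = 0.98397739
u_A = s / sqrt(n) = 0.98397739 / sqrt(9) = 0.32799246
u_B1 = 1.351 / sqrt(6) = 0.55154344
u_B2 = 0.466 / sqrt(3) = 0.26904523
uc = sqrt(0.32799246^2 + 0.55154344^2 + 0.26904523^2) = 0.69581934
U = k * uc = 2 * 0.69581934
U = 1.3916

1.3916


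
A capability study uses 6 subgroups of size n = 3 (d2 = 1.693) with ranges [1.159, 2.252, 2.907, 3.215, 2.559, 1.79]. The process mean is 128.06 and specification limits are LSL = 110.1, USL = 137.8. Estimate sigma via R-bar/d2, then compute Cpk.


R_bar = (1.159 + 2.252 + 2.907 + 3.215 + 2.559 + 1.79) / 6 = 2.3136667
sigma = R_bar / d2 = 2.3136667 / 1.693 = 1.3666076
Cp = (USL - LSL)/(6*sigma) = (137.8 - 110.1)/(6*1.3666076) = 3.3782
Cpu = (137.8 - 128.06)/(3*1.3666076) = 2.3757
Cpl = (128.06 - 110.1)/(3*1.3666076) = 4.3807
Cpk = min(Cpu, Cpl) = 2.3757

2.3757


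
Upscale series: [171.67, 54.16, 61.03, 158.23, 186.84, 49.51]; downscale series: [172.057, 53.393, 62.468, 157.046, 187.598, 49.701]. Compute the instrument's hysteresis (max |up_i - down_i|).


|171.67 - 172.057| = 0.3870
|54.16 - 53.393| = 0.7670
|61.03 - 62.468| = 1.4380
|158.23 - 157.046| = 1.1840
|186.84 - 187.598| = 0.7580
|49.51 - 49.701| = 0.1910
hysteresis = max(diffs) = 1.4380

1.4380


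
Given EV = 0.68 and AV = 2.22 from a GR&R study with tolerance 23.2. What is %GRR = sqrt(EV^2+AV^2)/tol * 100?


GRR = sqrt(EV^2 + AV^2) = sqrt(0.68^2 + 2.22^2) = 2.3218096
%GRR = GRR / tol * 100 = 2.3218096 / 23.2 * 100
%GRR = 10.0078

10.0078


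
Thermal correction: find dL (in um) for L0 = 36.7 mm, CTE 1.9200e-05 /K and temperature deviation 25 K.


dL = L * alpha * dT
= 36.7 * 1.9200e-05 * 25
= 0.0176160 mm
dL_um = 0.0176160 * 1000 = 17.6160 um

17.6160


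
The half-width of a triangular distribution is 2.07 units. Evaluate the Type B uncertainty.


u_B = half_width / sqrt(6)
u_B = 2.07 / 2.4494897
u_B = 0.8451

0.8451


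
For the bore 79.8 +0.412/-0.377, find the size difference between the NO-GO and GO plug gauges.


GO = nominal - lower_tol (smallest hole = maximum material condition)
GO = 79.8 - 0.377 = 79.423
NO-GO = nominal + upper_tol (largest hole = least material condition)
NO-GO = 79.8 + 0.412 = 80.212
spread = NO-GO - GO = 80.212 - 79.423 = 0.7890

0.7890


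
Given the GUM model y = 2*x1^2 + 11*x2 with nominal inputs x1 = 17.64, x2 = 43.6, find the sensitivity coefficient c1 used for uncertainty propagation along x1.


y = 2*x1^2 + 11*x2
dy/dx1 = 2*2*x1
Evaluate at x1 = 17.64: c1 = 4 * 17.64
c1 = 70.5600

70.5600


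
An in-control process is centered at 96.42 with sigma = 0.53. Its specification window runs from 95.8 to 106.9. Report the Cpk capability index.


Cpu = (USL - mean) / (3*sigma) = (106.9 - 96.42) / (3*0.53) = 6.5912
Cpl = (mean - LSL) / (3*sigma) = (96.42 - 95.8) / (3*0.53) = 0.3899
Cpk = min(Cpu, Cpl) = 0.3899

0.3899


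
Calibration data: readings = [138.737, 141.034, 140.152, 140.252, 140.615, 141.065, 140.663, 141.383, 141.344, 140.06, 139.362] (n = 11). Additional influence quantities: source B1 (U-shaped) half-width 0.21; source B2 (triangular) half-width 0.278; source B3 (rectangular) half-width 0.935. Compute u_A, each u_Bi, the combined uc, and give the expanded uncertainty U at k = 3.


mean = (138.737 + 141.034 + 140.152 + 140.252 + 140.615 + 141.065 + 140.663 + 141.383 + 141.344 + 140.06 + 139.362) / 11 = 140.4242727
s = sqrt(sum((x - mean)^2)/(n-1)) = 0.82780071
u_A = s / sqrt(n) = 0.82780071 / sqrt(11) = 0.24959131
u_B1 = 0.21 / sqrt(2) = 0.14849242
u_B2 = 0.278 / sqrt(6) = 0.11349302
u_B3 = 0.935 / sqrt(3) = 0.5398225
uc = sqrt(0.24959131^2 + 0.14849242^2 + 0.11349302^2 + 0.5398225^2) = 0.62340582
U = k * uc = 3 * 0.62340582
U = 1.8702

1.8702


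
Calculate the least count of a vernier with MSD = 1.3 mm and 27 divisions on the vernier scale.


LC = MSD / n_div
= 1.3 / 27
= 0.0481

0.0481


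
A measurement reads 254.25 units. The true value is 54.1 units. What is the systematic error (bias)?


Systematic error = measured - true
= 254.25 - 54.1
= 200.1500

200.1500


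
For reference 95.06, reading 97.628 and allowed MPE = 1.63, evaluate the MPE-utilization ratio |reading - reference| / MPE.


e = indication - reference = 97.628 - 95.06 = 2.5680
|e| = 2.5680
ratio = |e| / MPE = 2.5680 / 1.63
ratio = 1.5755

1.5755


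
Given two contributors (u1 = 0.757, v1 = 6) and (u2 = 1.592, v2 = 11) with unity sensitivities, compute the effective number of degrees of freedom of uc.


uc = sqrt(u1^2 + u2^2) = sqrt(0.757^2 + 1.592^2) = 1.7628139
v_eff = uc^4 / (u1^4/v1 + u2^4/v2)
= 1.7628139^4 / (0.757^4/6 + 1.592^4/11)
= 9.6566361 / 0.63868611
v_eff = 15.1195

15.1195


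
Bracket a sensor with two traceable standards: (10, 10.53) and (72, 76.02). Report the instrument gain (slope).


slope = (y2 - y1) / (x2 - x1)
= (76.02 - 10.53) / (72 - 10)
= 65.4900 / 62
= 1.0563

1.0563


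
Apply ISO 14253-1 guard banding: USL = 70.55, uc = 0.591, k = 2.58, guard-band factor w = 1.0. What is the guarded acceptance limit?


U = k * uc = 2.58 * 0.591 = 1.52478
guard band g = w * U = 1.0 * 1.52478 = 1.52478
AL = USL - g = 70.55 - 1.52478
AL = 69.0252

69.0252


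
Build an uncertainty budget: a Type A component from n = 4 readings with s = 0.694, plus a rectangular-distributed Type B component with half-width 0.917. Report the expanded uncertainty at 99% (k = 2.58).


u_A = s / sqrt(n) = 0.694 / sqrt(4) = 0.347
u_B = half_width / sqrt(3) = 0.917 / sqrt(3) = 0.5294302
uc = sqrt(u_A^2 + u_B^2) = sqrt(0.347^2 + 0.5294302^2) = 0.6330129
U = k * uc = 2.58 * 0.6330129
U = 1.6332

1.6332


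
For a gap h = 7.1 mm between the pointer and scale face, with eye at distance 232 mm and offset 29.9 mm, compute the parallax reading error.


error = h * offset / d
= 7.1 * 29.9 / 232
= 0.9150

0.9150


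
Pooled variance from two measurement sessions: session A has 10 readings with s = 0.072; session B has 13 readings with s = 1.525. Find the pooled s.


s_p = sqrt(((n1-1)*s1^2 + (n2-1)*s2^2) / (n1+n2-2))
numerator = (10-1)*0.072^2 + (13-1)*1.525^2 = 0.046656 + 27.9075 = 27.954156
denominator = 10 + 13 - 2 = 21
s_p^2 = 27.954156 / 21 = 1.3311503
s_p = sqrt(1.3311503) = 1.1538

1.1538


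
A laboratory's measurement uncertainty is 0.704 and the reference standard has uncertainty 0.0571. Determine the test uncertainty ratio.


TUR = u_lab / u_ref
= 0.704 / 0.0571
= 12.3292

12.3292


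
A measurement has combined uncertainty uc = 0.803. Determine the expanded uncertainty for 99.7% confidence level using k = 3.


U = k * uc
U = 3 * 0.803
U = 2.4090

2.4090


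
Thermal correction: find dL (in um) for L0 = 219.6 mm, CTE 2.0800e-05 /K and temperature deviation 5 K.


dL = L * alpha * dT
= 219.6 * 2.0800e-05 * 5
= 0.0228384 mm
dL_um = 0.0228384 * 1000 = 22.8384 um

22.8384


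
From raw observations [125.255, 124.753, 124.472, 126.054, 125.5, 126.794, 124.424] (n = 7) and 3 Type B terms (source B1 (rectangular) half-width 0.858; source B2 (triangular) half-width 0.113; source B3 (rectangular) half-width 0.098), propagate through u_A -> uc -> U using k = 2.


mean = (125.255 + 124.753 + 124.472 + 126.054 + 125.5 + 126.794 + 124.424) / 7 = 125.3217143
s = sqrt(sum((x - mean)^2)/(n-1)) = 0.87478049
u_A = s / sqrt(n) = 0.87478049 / sqrt(7) = 0.33063595
u_B1 = 0.858 / sqrt(3) = 0.49536653
u_B2 = 0.113 / sqrt(6) = 0.046132057
u_B3 = 0.098 / sqrt(3) = 0.056580326
uc = sqrt(0.33063595^2 + 0.49536653^2 + 0.046132057^2 + 0.056580326^2) = 0.60003136
U = k * uc = 2 * 0.60003136
U = 1.2001

1.2001
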